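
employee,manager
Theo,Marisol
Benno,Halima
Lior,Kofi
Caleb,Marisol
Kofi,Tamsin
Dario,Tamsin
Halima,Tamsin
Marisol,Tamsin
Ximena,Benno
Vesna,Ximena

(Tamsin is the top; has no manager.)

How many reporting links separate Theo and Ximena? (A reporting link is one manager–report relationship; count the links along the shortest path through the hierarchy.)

5

Theo is 2 levels below Tamsin, and Ximena is 3 levels below Tamsin (their lowest common manager). The shortest path runs up from Theo to Tamsin and back down to Ximena: 2 + 3 = 5 links.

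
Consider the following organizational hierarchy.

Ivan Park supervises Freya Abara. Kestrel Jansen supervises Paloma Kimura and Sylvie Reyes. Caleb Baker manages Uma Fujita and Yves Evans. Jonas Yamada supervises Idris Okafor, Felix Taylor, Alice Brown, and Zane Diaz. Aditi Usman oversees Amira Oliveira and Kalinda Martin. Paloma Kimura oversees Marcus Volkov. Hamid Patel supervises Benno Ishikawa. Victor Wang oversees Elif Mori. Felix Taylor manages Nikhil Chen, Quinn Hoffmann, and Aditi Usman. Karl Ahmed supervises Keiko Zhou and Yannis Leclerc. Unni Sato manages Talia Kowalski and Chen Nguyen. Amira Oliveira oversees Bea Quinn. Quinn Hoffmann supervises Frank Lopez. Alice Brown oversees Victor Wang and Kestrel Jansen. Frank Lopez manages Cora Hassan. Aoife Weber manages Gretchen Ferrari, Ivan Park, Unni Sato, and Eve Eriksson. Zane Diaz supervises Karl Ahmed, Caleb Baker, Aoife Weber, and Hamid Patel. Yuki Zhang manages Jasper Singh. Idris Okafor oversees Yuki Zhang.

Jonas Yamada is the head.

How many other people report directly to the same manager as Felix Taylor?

Felix Taylor reports to Jonas Yamada. Jonas Yamada's other direct reports are Alice Brown, Zane Diaz, Idris Okafor — 3 peers.

3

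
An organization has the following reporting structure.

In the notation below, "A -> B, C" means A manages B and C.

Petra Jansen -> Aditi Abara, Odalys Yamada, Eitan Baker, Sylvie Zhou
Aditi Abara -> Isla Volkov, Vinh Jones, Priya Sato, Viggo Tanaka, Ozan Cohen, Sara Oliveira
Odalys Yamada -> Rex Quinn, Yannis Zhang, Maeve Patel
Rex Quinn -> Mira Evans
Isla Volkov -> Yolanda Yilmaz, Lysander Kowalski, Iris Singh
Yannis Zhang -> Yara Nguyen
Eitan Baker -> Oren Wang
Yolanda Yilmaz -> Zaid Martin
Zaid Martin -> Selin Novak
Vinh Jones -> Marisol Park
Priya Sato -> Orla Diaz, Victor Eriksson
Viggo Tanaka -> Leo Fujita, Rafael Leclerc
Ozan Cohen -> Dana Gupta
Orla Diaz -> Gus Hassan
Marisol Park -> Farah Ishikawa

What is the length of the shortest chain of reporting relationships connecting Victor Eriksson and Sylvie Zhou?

4

Victor Eriksson is 3 levels below Petra Jansen, and Sylvie Zhou is 1 level below Petra Jansen (their lowest common manager). The shortest path runs up from Victor Eriksson to Petra Jansen and back down to Sylvie Zhou: 3 + 1 = 4 links.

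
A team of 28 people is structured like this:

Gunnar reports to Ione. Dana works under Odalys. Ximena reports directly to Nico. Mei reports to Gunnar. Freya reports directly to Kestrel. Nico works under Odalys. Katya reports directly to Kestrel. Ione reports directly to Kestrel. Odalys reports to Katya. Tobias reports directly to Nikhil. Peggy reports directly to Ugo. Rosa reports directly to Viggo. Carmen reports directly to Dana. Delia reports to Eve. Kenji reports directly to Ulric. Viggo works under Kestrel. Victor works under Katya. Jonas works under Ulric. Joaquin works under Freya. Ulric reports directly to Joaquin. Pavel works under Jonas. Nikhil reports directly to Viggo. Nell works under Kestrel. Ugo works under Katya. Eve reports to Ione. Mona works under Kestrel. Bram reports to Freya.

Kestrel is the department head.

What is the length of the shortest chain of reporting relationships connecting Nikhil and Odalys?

4

Nikhil is 2 levels below Kestrel, and Odalys is 2 levels below Kestrel (their lowest common manager). The shortest path runs up from Nikhil to Kestrel and back down to Odalys: 2 + 2 = 4 links.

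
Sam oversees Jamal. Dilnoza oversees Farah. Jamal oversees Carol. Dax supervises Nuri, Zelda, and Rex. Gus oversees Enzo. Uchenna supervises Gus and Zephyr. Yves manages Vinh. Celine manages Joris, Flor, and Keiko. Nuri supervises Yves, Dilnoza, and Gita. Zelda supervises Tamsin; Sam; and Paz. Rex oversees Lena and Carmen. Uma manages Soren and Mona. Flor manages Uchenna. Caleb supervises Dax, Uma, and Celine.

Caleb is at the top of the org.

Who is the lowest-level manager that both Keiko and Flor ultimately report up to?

Keiko's chain of managers is Celine, Caleb. Flor's chain of managers is Celine, Caleb. The first manager that appears in both chains is Celine.

Celine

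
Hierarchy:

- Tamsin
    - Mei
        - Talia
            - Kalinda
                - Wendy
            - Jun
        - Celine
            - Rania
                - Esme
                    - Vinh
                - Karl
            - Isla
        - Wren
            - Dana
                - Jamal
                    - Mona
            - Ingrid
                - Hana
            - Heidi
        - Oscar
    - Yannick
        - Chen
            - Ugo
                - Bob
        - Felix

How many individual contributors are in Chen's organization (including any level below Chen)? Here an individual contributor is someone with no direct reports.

The only person in Chen's organization with no one reporting to them is Bob. That is 1.

1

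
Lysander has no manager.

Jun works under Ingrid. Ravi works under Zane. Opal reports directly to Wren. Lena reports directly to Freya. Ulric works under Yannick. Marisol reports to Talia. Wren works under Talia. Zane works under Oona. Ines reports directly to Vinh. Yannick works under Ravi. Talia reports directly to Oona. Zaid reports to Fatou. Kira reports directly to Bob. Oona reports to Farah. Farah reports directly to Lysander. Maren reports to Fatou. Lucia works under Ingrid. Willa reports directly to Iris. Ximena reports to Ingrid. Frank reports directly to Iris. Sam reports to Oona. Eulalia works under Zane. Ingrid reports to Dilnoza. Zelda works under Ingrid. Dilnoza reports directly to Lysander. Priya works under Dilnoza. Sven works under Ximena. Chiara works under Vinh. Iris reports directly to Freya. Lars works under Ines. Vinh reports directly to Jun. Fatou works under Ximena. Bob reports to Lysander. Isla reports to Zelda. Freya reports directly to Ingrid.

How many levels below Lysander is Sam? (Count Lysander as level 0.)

Chain from Sam up to Lysander: Sam → Oona → Farah → Lysander. That is 3 steps up, so Sam is 3 levels below Lysander.

3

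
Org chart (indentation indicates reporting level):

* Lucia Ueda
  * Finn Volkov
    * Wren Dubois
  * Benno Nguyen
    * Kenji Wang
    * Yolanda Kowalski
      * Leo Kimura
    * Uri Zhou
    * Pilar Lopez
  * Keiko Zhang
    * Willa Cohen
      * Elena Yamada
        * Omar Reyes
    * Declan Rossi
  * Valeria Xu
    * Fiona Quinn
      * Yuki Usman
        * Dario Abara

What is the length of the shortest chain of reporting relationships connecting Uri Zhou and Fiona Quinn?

Uri Zhou is 2 levels below Lucia Ueda, and Fiona Quinn is 2 levels below Lucia Ueda (their lowest common manager). The shortest path runs up from Uri Zhou to Lucia Ueda and back down to Fiona Quinn: 2 + 2 = 4 links.

4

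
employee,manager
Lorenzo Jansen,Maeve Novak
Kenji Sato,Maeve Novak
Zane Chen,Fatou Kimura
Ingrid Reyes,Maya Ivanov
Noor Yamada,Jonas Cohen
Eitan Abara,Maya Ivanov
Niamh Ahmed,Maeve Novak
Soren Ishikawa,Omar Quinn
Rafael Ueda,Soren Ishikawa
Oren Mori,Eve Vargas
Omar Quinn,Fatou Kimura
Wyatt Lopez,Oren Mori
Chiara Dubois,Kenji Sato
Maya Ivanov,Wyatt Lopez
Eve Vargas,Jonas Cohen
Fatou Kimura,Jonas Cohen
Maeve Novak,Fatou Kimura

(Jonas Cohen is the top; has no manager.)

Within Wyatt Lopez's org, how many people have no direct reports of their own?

2

The people in Wyatt Lopez's organization with no one reporting to them are Eitan Abara, Ingrid Reyes. That is 2.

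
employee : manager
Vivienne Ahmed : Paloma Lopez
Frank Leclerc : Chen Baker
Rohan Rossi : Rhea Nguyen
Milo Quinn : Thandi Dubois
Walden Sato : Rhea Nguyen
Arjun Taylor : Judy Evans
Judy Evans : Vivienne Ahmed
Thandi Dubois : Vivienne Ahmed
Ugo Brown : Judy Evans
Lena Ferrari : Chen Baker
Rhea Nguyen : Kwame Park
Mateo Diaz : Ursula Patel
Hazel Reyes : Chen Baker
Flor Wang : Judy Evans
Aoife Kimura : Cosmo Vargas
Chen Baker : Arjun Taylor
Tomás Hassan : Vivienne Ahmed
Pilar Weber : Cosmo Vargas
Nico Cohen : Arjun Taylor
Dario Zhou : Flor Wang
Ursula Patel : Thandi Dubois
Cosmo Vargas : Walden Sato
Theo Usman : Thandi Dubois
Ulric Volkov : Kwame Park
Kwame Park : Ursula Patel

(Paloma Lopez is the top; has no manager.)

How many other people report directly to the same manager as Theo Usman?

Theo Usman reports to Thandi Dubois. Thandi Dubois's other direct reports are Ursula Patel, Milo Quinn — 2 peers.

2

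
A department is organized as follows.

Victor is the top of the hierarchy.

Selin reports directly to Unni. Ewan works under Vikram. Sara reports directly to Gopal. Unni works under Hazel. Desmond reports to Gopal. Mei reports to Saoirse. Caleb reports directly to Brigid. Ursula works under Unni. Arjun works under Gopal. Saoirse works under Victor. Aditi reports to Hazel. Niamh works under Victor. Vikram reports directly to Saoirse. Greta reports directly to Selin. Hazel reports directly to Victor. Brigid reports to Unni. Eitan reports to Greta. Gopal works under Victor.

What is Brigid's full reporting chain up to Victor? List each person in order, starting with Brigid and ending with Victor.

Brigid reports to Unni. Unni reports to Hazel. Hazel reports to Victor. Victor is at the top.

Brigid -> Unni -> Hazel -> Victor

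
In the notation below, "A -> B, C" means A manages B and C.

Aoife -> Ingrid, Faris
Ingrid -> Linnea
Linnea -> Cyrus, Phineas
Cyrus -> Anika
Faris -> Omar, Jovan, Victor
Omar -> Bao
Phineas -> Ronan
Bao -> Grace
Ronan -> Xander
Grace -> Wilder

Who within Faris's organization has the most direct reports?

Faris

Direct-report counts within Faris's organization: Faris has 3; Omar has 1; Bao has 1; Grace has 1. The largest is 3, held by Faris.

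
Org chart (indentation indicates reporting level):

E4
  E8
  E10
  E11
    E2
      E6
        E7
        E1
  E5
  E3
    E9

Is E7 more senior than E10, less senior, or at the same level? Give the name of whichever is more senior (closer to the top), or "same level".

E10

E7 is 4 levels below E4; E10 is 1. E10 is higher.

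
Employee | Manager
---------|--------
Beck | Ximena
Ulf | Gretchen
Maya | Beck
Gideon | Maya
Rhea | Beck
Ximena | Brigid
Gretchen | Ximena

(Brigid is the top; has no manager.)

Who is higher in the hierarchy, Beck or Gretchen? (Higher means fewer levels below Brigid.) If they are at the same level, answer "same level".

Both Beck and Gretchen are 2 levels below Brigid.

same level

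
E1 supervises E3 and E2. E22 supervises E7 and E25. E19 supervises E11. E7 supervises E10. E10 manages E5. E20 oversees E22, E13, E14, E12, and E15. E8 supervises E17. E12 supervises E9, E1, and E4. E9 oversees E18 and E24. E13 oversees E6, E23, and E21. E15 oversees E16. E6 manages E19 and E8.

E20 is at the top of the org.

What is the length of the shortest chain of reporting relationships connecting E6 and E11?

2

E11 is in E6's organization: the chain from E11 up to E6 is E11 → E19 → E6, which is 2 links.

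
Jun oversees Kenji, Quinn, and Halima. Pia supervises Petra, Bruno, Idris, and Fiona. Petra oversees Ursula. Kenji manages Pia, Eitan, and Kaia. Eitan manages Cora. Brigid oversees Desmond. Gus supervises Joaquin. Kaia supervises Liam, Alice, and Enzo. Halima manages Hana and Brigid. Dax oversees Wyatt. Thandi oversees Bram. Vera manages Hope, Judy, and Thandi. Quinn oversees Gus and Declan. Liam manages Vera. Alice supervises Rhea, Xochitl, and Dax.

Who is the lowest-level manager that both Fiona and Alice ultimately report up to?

Fiona's chain of managers is Pia, Kenji, Jun. Alice's chain of managers is Kaia, Kenji, Jun. The first manager that appears in both chains is Kenji.

Kenji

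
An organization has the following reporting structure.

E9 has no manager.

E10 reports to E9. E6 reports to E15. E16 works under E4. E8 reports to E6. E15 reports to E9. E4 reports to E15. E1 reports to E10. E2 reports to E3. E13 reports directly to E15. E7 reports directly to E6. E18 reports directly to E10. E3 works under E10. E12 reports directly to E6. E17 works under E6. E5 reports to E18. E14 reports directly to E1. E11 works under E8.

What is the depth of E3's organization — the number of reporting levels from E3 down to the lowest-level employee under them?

The longest chain under E3 runs E3 → E2, which is 1 level below E3.

1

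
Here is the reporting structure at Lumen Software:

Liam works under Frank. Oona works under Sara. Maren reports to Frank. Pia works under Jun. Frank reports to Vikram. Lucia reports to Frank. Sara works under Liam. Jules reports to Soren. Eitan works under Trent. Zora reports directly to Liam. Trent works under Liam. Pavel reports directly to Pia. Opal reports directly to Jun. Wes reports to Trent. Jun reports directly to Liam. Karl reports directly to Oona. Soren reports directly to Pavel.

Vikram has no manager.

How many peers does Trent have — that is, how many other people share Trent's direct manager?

Trent reports to Liam. Liam's other direct reports are Jun, Sara, Zora — 3 peers.

3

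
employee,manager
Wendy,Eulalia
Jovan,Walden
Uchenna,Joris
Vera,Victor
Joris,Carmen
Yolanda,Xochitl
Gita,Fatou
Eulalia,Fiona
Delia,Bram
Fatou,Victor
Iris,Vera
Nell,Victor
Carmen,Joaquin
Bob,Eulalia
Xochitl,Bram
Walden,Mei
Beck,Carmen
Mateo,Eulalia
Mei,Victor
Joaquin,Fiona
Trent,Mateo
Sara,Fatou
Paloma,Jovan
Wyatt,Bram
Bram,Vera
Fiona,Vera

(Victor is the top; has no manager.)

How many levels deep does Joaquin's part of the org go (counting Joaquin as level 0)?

The longest chain under Joaquin runs Joaquin → Carmen → Joris → Uchenna, which is 3 levels below Joaquin.

3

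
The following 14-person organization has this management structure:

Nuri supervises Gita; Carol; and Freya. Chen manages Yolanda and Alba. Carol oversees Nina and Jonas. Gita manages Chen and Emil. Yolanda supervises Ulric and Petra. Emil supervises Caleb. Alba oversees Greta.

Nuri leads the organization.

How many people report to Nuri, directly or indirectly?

13

Nuri directly manages Gita, Carol, Freya. Under Gita: Emil, Caleb, Chen, Alba, Greta, Yolanda, Petra, Ulric (8). Under Carol: Jonas, Nina (2). Freya has no reports. So Nuri's organization is 3 direct reports plus everyone under them: 9 + 3 + 1 = 13.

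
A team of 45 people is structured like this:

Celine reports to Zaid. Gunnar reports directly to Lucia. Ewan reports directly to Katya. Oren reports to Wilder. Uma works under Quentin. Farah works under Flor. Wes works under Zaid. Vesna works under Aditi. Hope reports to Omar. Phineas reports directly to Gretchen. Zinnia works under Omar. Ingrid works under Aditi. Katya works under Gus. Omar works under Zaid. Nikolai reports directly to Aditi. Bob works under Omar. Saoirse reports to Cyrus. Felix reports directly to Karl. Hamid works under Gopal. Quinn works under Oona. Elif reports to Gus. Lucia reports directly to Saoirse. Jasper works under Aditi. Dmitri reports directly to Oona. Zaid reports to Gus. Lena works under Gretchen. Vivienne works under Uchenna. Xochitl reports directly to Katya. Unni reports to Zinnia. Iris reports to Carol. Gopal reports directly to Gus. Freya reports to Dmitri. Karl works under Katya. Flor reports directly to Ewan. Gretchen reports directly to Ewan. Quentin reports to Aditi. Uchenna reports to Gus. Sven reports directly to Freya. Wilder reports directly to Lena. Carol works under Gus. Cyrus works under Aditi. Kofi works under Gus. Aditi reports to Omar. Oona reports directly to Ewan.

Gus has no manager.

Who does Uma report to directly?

Uma reports directly to Quentin.

Quentin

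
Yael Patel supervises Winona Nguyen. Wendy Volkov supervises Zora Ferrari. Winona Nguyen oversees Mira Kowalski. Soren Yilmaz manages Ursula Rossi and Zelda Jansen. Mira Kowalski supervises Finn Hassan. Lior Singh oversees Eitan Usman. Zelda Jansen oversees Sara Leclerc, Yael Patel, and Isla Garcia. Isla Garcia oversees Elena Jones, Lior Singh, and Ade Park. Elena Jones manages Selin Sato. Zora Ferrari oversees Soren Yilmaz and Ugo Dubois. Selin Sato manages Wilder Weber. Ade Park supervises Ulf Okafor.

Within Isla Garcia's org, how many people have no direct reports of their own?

The people in Isla Garcia's organization with no one reporting to them are Ulf Okafor, Eitan Usman, Wilder Weber. That is 3.

3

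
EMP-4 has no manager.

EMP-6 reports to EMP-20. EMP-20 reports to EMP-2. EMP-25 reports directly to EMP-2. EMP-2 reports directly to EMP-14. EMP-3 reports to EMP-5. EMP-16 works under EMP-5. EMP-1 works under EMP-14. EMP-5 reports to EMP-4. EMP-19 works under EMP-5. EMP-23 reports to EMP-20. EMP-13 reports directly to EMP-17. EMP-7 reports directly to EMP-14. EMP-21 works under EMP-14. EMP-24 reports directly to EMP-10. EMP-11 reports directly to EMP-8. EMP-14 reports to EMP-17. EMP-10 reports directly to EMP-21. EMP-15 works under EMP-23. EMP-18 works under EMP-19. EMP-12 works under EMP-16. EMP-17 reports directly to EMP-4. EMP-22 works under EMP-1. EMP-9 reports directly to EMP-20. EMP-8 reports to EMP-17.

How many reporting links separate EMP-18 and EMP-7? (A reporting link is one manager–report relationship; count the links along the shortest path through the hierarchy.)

EMP-18 is 3 levels below EMP-4, and EMP-7 is 3 levels below EMP-4 (their lowest common manager). The shortest path runs up from EMP-18 to EMP-4 and back down to EMP-7: 3 + 3 = 6 links.

6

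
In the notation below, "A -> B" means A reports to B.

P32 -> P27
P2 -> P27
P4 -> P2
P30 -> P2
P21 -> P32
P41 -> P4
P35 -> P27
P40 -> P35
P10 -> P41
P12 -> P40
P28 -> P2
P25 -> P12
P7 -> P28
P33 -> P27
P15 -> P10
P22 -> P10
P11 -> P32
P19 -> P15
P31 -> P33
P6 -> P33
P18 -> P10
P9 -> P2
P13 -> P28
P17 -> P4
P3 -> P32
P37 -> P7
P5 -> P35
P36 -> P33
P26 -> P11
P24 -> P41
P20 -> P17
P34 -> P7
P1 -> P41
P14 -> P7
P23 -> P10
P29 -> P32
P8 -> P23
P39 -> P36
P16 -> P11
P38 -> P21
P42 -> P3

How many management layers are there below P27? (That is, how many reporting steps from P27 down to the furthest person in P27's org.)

The longest chain under P27 runs P27 → P2 → P4 → P41 → P10 → P23 → P8, which is 6 levels below P27.

6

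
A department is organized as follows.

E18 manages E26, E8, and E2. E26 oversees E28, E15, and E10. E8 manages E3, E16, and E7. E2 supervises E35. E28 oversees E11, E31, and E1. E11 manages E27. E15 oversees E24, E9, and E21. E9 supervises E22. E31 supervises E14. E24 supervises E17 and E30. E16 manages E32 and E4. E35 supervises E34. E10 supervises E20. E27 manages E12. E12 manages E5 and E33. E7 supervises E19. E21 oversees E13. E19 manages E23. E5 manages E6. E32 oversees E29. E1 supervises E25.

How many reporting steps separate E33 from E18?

6

Chain from E33 up to E18: E33 → E12 → E27 → E11 → E28 → E26 → E18. That is 6 steps up, so E33 is 6 levels below E18.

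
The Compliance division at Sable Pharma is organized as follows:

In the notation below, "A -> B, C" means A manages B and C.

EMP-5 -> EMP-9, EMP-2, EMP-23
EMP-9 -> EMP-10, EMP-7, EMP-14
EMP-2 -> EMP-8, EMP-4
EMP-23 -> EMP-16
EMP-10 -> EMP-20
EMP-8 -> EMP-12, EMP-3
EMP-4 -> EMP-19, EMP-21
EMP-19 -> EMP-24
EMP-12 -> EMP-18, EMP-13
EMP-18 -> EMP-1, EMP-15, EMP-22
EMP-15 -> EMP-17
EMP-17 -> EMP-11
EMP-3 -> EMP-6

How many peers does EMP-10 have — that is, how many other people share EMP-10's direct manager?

EMP-10 reports to EMP-9. EMP-9's other direct reports are EMP-7, EMP-14 — 2 peers.

2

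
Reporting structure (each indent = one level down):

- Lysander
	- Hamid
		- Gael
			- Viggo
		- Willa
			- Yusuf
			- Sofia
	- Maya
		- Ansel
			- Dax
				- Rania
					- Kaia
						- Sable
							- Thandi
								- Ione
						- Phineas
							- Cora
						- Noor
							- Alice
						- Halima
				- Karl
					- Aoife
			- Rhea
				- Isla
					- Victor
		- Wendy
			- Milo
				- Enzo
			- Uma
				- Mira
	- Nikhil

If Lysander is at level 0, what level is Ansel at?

Chain from Ansel up to Lysander: Ansel → Maya → Lysander. That is 2 steps up, so Ansel is 2 levels below Lysander.

2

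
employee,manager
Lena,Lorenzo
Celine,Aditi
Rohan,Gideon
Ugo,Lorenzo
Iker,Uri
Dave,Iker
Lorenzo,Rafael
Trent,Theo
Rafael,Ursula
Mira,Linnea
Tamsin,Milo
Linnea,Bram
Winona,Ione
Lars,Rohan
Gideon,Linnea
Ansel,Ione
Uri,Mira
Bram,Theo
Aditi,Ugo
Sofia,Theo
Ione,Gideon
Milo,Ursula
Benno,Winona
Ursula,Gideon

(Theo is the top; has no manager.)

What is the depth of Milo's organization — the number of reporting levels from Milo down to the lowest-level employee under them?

1

The longest chain under Milo runs Milo → Tamsin, which is 1 level below Milo.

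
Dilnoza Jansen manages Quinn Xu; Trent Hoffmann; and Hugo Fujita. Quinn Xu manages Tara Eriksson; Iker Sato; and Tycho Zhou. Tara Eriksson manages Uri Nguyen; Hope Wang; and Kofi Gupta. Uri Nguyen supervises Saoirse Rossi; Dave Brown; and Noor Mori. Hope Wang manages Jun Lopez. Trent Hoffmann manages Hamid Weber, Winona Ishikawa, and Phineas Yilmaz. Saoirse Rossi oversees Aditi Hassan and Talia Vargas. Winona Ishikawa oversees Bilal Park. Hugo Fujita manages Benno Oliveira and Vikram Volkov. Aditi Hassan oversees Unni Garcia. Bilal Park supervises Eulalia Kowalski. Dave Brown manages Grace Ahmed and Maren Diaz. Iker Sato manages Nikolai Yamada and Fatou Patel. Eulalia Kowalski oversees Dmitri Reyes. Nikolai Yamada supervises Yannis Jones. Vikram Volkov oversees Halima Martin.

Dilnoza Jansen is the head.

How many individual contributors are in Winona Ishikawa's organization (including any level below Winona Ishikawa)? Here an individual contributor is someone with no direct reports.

1

The only person in Winona Ishikawa's organization with no one reporting to them is Dmitri Reyes. That is 1.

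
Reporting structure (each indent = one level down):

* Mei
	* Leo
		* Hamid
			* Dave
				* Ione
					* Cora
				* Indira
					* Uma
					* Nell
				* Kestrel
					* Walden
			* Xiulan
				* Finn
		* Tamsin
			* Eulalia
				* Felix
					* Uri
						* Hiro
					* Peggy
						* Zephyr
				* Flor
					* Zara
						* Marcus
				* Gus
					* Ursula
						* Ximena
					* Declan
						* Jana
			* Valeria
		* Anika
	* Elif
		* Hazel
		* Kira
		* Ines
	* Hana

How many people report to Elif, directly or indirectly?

Elif directly manages Hazel, Kira, Ines. Hazel has no reports. Kira has no reports. Ines has no reports. So Elif's organization is 3 direct reports plus everyone under them: 1 + 1 + 1 = 3.

3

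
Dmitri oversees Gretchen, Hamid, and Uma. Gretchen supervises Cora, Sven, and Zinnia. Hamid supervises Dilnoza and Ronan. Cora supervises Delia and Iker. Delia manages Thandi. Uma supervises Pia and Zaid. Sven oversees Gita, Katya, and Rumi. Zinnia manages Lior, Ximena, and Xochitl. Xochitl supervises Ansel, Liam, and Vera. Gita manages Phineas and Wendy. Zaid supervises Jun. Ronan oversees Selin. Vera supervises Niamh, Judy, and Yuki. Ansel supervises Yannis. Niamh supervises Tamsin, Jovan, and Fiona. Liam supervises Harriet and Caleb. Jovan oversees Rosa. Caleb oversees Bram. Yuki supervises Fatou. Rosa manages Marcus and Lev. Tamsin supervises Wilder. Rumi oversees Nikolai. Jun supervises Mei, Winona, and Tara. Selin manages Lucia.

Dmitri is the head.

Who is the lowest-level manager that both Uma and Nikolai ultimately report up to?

Uma's chain of managers is Dmitri. Nikolai's chain of managers is Rumi, Sven, Gretchen, Dmitri. The first manager that appears in both chains is Dmitri.

Dmitri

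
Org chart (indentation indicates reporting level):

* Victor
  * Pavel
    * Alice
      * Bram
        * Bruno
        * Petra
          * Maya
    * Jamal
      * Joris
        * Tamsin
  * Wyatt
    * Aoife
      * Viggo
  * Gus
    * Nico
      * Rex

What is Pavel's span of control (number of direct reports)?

2

Pavel directly manages Alice, Jamal. That is 2 direct reports.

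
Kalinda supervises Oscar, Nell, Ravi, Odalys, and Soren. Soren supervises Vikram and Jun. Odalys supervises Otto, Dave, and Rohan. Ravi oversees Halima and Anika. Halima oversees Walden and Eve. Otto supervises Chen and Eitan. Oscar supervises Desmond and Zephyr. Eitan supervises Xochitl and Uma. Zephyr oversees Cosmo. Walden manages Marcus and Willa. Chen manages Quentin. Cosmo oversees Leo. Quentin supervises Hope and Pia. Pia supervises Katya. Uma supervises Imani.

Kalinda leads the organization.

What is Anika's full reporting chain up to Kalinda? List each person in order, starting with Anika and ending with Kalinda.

Anika -> Ravi -> Kalinda

Anika reports to Ravi. Ravi reports to Kalinda. Kalinda is at the top.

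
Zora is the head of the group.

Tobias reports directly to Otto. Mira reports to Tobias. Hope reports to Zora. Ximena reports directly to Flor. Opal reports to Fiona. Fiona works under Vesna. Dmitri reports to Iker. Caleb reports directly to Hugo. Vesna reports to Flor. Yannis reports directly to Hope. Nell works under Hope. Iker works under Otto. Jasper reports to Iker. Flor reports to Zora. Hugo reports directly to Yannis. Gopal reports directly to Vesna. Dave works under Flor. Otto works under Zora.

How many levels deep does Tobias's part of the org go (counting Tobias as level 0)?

1

The longest chain under Tobias runs Tobias → Mira, which is 1 level below Tobias.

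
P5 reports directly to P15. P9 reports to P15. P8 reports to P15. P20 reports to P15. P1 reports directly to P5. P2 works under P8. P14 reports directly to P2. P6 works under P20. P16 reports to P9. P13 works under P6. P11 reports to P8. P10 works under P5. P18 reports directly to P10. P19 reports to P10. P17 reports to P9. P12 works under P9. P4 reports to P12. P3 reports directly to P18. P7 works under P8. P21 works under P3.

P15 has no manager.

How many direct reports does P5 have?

2

P5 directly manages P1, P10. That is 2 direct reports.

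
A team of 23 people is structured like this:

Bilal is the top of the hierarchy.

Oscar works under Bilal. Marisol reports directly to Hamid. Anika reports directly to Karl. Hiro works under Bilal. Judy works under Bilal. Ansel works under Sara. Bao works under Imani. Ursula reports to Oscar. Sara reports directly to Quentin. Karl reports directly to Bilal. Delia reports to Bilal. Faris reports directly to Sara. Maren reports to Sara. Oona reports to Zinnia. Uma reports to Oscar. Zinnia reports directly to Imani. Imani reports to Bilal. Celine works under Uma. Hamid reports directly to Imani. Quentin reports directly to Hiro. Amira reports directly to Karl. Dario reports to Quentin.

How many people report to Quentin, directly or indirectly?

5

Quentin directly manages Sara, Dario. Under Sara: Maren, Ansel, Faris (3). Dario has no reports. So Quentin's organization is 2 direct reports plus everyone under them: 4 + 1 = 5.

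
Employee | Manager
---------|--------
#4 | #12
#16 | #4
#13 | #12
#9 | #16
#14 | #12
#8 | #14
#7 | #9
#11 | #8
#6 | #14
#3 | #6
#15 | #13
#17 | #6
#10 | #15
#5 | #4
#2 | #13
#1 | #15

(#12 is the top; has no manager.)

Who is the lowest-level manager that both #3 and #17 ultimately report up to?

#6

#3's chain of managers is #6, #14, #12. #17's chain of managers is #6, #14, #12. The first manager that appears in both chains is #6.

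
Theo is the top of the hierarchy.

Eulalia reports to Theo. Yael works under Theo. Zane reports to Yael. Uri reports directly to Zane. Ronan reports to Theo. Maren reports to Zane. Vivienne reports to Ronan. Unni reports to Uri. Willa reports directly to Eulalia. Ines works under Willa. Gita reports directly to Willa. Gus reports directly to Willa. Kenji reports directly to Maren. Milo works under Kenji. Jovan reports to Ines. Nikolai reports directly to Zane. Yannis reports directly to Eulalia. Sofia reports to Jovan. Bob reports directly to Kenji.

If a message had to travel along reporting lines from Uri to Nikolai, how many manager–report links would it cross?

Uri is 1 level below Zane, and Nikolai is 1 level below Zane (their lowest common manager). The shortest path runs up from Uri to Zane and back down to Nikolai: 1 + 1 = 2 links.

2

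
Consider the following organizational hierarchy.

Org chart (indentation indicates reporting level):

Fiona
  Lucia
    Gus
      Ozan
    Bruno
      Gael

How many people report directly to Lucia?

Lucia directly manages Gus, Bruno. That is 2 direct reports.

2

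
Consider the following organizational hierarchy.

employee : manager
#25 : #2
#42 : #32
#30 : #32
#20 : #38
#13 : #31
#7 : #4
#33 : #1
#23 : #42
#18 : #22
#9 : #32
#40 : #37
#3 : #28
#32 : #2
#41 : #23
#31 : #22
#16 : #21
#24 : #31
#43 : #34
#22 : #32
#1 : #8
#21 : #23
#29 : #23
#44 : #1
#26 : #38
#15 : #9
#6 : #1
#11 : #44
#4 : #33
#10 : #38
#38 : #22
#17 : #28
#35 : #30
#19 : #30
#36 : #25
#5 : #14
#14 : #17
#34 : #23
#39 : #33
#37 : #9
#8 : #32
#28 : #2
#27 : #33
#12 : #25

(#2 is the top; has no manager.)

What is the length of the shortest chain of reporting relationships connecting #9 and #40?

#40 is in #9's organization: the chain from #40 up to #9 is #40 → #37 → #9, which is 2 links.

2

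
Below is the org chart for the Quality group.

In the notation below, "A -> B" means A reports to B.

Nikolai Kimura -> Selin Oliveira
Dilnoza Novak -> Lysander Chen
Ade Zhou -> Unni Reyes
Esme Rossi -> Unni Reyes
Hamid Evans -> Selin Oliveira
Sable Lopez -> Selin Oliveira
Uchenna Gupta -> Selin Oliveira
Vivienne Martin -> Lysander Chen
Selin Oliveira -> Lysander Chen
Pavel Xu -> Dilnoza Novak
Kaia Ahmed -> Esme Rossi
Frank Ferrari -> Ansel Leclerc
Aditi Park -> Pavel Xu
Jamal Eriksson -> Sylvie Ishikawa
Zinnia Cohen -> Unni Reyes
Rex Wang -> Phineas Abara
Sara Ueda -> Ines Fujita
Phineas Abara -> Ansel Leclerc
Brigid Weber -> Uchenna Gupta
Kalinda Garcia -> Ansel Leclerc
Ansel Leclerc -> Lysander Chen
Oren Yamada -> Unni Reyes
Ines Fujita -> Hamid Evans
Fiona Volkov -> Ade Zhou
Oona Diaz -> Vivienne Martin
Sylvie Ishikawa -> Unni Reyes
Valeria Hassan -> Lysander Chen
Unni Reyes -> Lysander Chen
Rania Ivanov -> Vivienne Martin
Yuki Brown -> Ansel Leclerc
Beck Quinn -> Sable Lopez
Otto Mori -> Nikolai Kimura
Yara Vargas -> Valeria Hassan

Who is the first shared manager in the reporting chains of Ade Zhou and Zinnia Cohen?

Unni Reyes

Ade Zhou's chain of managers is Unni Reyes, Lysander Chen. Zinnia Cohen's chain of managers is Unni Reyes, Lysander Chen. The first manager that appears in both chains is Unni Reyes.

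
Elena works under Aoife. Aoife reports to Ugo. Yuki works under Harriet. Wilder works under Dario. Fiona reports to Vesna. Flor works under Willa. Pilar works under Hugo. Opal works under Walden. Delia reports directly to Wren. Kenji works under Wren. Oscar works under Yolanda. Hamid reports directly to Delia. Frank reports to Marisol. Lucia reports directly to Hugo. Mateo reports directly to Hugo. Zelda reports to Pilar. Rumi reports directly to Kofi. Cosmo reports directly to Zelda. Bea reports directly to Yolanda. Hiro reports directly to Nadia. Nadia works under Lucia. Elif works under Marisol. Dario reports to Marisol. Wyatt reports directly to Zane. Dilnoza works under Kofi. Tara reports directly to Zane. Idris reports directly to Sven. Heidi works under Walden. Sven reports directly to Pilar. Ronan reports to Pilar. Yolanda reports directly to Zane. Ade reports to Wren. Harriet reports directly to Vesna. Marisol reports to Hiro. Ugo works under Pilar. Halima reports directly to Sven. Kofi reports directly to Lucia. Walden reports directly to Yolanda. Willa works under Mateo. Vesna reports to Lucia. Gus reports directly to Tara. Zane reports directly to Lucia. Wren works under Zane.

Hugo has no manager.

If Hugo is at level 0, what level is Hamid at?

5

Chain from Hamid up to Hugo: Hamid → Delia → Wren → Zane → Lucia → Hugo. That is 5 steps up, so Hamid is 5 levels below Hugo.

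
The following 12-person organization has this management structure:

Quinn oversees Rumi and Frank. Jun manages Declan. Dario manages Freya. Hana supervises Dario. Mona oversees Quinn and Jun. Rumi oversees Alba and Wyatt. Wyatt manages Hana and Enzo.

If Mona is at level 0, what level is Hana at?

4

Chain from Hana up to Mona: Hana → Wyatt → Rumi → Quinn → Mona. That is 4 steps up, so Hana is 4 levels below Mona.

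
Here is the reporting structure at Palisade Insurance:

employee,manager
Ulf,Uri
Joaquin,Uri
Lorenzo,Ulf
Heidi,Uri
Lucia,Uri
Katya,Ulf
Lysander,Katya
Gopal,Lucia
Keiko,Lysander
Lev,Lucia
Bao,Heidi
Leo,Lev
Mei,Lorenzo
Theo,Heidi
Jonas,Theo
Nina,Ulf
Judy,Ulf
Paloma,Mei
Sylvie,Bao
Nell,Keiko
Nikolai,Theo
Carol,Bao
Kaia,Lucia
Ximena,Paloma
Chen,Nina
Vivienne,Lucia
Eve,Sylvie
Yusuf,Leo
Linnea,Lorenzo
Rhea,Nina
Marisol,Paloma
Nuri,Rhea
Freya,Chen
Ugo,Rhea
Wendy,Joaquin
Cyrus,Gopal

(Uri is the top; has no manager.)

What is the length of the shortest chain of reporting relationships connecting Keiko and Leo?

7

Keiko is 4 levels below Uri, and Leo is 3 levels below Uri (their lowest common manager). The shortest path runs up from Keiko to Uri and back down to Leo: 4 + 3 = 7 links.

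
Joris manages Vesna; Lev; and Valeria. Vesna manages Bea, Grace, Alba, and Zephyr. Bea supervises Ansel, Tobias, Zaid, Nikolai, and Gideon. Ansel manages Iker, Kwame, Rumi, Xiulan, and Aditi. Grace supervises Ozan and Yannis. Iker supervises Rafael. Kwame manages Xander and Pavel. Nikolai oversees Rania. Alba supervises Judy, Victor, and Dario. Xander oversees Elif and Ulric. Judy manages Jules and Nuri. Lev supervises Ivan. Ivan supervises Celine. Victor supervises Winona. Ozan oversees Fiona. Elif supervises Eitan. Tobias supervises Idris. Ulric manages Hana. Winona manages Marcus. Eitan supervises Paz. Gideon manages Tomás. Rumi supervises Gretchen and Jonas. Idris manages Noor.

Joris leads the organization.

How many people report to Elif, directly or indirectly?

2

Elif directly manages Eitan. Under Eitan: Paz (1). That's 2 in total.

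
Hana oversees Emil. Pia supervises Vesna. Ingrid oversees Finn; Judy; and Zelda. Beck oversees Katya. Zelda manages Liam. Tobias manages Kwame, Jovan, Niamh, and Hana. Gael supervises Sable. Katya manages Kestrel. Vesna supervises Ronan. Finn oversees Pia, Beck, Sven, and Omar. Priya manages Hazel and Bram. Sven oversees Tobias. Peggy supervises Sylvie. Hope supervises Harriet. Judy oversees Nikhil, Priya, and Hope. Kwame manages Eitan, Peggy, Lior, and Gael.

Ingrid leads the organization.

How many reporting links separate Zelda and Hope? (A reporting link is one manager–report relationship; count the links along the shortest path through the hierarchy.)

Zelda is 1 level below Ingrid, and Hope is 2 levels below Ingrid (their lowest common manager). The shortest path runs up from Zelda to Ingrid and back down to Hope: 1 + 2 = 3 links.

3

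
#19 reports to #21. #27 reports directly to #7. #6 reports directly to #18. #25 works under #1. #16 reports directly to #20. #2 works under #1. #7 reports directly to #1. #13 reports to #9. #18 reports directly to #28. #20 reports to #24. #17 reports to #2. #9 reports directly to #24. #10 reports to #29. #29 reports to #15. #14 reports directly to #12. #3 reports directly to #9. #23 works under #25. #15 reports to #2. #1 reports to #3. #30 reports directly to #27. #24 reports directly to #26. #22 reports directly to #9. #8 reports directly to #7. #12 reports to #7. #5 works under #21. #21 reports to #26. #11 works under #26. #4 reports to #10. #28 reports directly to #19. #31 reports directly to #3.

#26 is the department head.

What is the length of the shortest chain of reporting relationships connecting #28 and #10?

11

#28 is 3 levels below #26, and #10 is 8 levels below #26 (their lowest common manager). The shortest path runs up from #28 to #26 and back down to #10: 3 + 8 = 11 links.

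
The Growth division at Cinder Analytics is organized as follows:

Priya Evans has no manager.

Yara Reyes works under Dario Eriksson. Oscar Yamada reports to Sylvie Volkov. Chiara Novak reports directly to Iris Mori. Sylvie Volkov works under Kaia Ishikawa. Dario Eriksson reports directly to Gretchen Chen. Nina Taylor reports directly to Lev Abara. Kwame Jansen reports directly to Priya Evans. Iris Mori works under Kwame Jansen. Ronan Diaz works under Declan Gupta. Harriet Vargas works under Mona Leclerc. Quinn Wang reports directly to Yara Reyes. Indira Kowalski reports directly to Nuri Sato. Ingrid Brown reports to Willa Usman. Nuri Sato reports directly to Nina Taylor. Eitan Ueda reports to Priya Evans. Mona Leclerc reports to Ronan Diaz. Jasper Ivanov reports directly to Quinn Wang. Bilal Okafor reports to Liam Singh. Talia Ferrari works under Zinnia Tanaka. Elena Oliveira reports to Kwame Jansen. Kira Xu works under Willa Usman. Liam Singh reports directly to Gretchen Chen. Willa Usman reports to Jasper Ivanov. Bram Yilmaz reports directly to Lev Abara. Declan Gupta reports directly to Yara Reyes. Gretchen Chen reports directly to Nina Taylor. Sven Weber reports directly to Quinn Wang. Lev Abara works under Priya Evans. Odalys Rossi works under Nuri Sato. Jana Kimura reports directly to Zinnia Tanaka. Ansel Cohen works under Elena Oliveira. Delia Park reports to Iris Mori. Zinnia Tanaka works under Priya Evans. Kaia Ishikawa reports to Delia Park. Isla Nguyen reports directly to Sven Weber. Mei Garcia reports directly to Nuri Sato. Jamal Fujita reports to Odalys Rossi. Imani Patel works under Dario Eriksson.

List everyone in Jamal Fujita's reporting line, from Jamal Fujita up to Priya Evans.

Jamal Fujita reports to Odalys Rossi. Odalys Rossi reports to Nuri Sato. Nuri Sato reports to Nina Taylor. Nina Taylor reports to Lev Abara. Lev Abara reports to Priya Evans. Priya Evans is at the top.

Jamal Fujita -> Odalys Rossi -> Nuri Sato -> Nina Taylor -> Lev Abara -> Priya Evans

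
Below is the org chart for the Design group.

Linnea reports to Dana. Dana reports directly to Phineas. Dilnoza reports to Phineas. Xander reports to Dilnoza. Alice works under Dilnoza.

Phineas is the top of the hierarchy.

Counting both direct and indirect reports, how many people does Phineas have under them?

Phineas directly manages Dana, Dilnoza. Under Dana: Linnea (1). Under Dilnoza: Alice, Xander (2). So Phineas's organization is 2 direct reports plus everyone under them: 2 + 3 = 5.

5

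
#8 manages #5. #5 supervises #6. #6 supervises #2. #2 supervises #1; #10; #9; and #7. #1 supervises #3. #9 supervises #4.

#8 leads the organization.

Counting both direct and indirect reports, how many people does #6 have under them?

#6 directly manages #2. Under #2: #7, #9, #4, #10, #1, #3 (6). That's 7 in total.

7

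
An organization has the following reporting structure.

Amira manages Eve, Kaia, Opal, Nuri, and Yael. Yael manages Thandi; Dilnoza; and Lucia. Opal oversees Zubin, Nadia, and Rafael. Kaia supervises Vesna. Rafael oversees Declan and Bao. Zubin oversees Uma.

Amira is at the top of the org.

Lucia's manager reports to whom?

Lucia reports to Yael, and Yael reports to Amira. So Lucia's skip-level manager is Amira.

Amira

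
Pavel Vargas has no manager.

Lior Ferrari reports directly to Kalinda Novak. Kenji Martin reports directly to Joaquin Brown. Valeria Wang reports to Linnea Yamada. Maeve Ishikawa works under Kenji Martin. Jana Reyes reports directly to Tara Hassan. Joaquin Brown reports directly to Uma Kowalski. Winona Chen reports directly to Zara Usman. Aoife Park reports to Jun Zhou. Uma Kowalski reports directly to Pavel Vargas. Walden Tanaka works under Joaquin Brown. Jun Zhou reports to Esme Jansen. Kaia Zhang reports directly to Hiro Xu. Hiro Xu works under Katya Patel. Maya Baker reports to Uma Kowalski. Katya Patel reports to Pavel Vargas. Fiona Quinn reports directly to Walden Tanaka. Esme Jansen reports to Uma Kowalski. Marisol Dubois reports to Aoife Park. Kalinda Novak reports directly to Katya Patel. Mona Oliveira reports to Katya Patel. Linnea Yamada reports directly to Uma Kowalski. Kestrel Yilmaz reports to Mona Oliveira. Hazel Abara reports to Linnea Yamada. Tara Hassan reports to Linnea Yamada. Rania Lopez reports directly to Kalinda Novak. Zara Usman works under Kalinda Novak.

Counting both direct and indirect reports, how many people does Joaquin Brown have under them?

Joaquin Brown directly manages Walden Tanaka, Kenji Martin. Under Walden Tanaka: Fiona Quinn (1). Under Kenji Martin: Maeve Ishikawa (1). So Joaquin Brown's organization is 2 direct reports plus everyone under them: 2 + 2 = 4.

4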